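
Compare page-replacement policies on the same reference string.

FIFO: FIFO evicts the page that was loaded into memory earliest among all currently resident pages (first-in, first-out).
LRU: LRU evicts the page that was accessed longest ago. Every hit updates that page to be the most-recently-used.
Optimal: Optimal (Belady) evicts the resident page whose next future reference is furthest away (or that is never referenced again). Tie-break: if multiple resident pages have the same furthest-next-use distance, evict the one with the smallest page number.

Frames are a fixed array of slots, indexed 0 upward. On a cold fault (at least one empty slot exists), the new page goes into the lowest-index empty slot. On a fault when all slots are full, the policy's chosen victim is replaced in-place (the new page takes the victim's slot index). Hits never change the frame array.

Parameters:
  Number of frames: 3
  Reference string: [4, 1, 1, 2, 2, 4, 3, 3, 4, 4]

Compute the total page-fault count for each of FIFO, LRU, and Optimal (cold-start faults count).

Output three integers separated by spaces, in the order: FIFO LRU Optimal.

Answer: 5 4 4

Derivation:
--- FIFO ---
  step 0: ref 4 -> FAULT, frames=[4,-,-] (faults so far: 1)
  step 1: ref 1 -> FAULT, frames=[4,1,-] (faults so far: 2)
  step 2: ref 1 -> HIT, frames=[4,1,-] (faults so far: 2)
  step 3: ref 2 -> FAULT, frames=[4,1,2] (faults so far: 3)
  step 4: ref 2 -> HIT, frames=[4,1,2] (faults so far: 3)
  step 5: ref 4 -> HIT, frames=[4,1,2] (faults so far: 3)
  step 6: ref 3 -> FAULT, evict 4, frames=[3,1,2] (faults so far: 4)
  step 7: ref 3 -> HIT, frames=[3,1,2] (faults so far: 4)
  step 8: ref 4 -> FAULT, evict 1, frames=[3,4,2] (faults so far: 5)
  step 9: ref 4 -> HIT, frames=[3,4,2] (faults so far: 5)
  FIFO total faults: 5
--- LRU ---
  step 0: ref 4 -> FAULT, frames=[4,-,-] (faults so far: 1)
  step 1: ref 1 -> FAULT, frames=[4,1,-] (faults so far: 2)
  step 2: ref 1 -> HIT, frames=[4,1,-] (faults so far: 2)
  step 3: ref 2 -> FAULT, frames=[4,1,2] (faults so far: 3)
  step 4: ref 2 -> HIT, frames=[4,1,2] (faults so far: 3)
  step 5: ref 4 -> HIT, frames=[4,1,2] (faults so far: 3)
  step 6: ref 3 -> FAULT, evict 1, frames=[4,3,2] (faults so far: 4)
  step 7: ref 3 -> HIT, frames=[4,3,2] (faults so far: 4)
  step 8: ref 4 -> HIT, frames=[4,3,2] (faults so far: 4)
  step 9: ref 4 -> HIT, frames=[4,3,2] (faults so far: 4)
  LRU total faults: 4
--- Optimal ---
  step 0: ref 4 -> FAULT, frames=[4,-,-] (faults so far: 1)
  step 1: ref 1 -> FAULT, frames=[4,1,-] (faults so far: 2)
  step 2: ref 1 -> HIT, frames=[4,1,-] (faults so far: 2)
  step 3: ref 2 -> FAULT, frames=[4,1,2] (faults so far: 3)
  step 4: ref 2 -> HIT, frames=[4,1,2] (faults so far: 3)
  step 5: ref 4 -> HIT, frames=[4,1,2] (faults so far: 3)
  step 6: ref 3 -> FAULT, evict 1, frames=[4,3,2] (faults so far: 4)
  step 7: ref 3 -> HIT, frames=[4,3,2] (faults so far: 4)
  step 8: ref 4 -> HIT, frames=[4,3,2] (faults so far: 4)
  step 9: ref 4 -> HIT, frames=[4,3,2] (faults so far: 4)
  Optimal total faults: 4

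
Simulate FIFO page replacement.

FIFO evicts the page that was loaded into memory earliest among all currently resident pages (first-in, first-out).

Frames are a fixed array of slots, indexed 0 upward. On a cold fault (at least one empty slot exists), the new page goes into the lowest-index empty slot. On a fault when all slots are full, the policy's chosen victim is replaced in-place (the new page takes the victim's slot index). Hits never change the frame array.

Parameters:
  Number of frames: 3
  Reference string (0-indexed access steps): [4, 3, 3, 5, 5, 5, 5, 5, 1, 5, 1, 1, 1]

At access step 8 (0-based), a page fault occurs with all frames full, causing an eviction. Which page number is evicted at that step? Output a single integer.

Answer: 4

Derivation:
Step 0: ref 4 -> FAULT, frames=[4,-,-]
Step 1: ref 3 -> FAULT, frames=[4,3,-]
Step 2: ref 3 -> HIT, frames=[4,3,-]
Step 3: ref 5 -> FAULT, frames=[4,3,5]
Step 4: ref 5 -> HIT, frames=[4,3,5]
Step 5: ref 5 -> HIT, frames=[4,3,5]
Step 6: ref 5 -> HIT, frames=[4,3,5]
Step 7: ref 5 -> HIT, frames=[4,3,5]
Step 8: ref 1 -> FAULT, evict 4, frames=[1,3,5]
At step 8: evicted page 4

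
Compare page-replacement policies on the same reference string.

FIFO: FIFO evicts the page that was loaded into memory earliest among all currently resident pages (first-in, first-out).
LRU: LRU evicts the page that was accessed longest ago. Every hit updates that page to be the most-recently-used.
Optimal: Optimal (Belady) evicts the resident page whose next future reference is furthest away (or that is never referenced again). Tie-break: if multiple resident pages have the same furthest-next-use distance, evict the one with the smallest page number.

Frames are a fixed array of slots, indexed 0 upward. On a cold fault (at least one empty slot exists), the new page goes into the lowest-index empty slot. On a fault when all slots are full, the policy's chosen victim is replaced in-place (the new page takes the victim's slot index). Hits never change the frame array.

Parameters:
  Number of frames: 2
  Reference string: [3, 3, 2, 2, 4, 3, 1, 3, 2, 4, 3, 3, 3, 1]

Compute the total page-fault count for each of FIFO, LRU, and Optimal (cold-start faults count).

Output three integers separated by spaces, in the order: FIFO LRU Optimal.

--- FIFO ---
  step 0: ref 3 -> FAULT, frames=[3,-] (faults so far: 1)
  step 1: ref 3 -> HIT, frames=[3,-] (faults so far: 1)
  step 2: ref 2 -> FAULT, frames=[3,2] (faults so far: 2)
  step 3: ref 2 -> HIT, frames=[3,2] (faults so far: 2)
  step 4: ref 4 -> FAULT, evict 3, frames=[4,2] (faults so far: 3)
  step 5: ref 3 -> FAULT, evict 2, frames=[4,3] (faults so far: 4)
  step 6: ref 1 -> FAULT, evict 4, frames=[1,3] (faults so far: 5)
  step 7: ref 3 -> HIT, frames=[1,3] (faults so far: 5)
  step 8: ref 2 -> FAULT, evict 3, frames=[1,2] (faults so far: 6)
  step 9: ref 4 -> FAULT, evict 1, frames=[4,2] (faults so far: 7)
  step 10: ref 3 -> FAULT, evict 2, frames=[4,3] (faults so far: 8)
  step 11: ref 3 -> HIT, frames=[4,3] (faults so far: 8)
  step 12: ref 3 -> HIT, frames=[4,3] (faults so far: 8)
  step 13: ref 1 -> FAULT, evict 4, frames=[1,3] (faults so far: 9)
  FIFO total faults: 9
--- LRU ---
  step 0: ref 3 -> FAULT, frames=[3,-] (faults so far: 1)
  step 1: ref 3 -> HIT, frames=[3,-] (faults so far: 1)
  step 2: ref 2 -> FAULT, frames=[3,2] (faults so far: 2)
  step 3: ref 2 -> HIT, frames=[3,2] (faults so far: 2)
  step 4: ref 4 -> FAULT, evict 3, frames=[4,2] (faults so far: 3)
  step 5: ref 3 -> FAULT, evict 2, frames=[4,3] (faults so far: 4)
  step 6: ref 1 -> FAULT, evict 4, frames=[1,3] (faults so far: 5)
  step 7: ref 3 -> HIT, frames=[1,3] (faults so far: 5)
  step 8: ref 2 -> FAULT, evict 1, frames=[2,3] (faults so far: 6)
  step 9: ref 4 -> FAULT, evict 3, frames=[2,4] (faults so far: 7)
  step 10: ref 3 -> FAULT, evict 2, frames=[3,4] (faults so far: 8)
  step 11: ref 3 -> HIT, frames=[3,4] (faults so far: 8)
  step 12: ref 3 -> HIT, frames=[3,4] (faults so far: 8)
  step 13: ref 1 -> FAULT, evict 4, frames=[3,1] (faults so far: 9)
  LRU total faults: 9
--- Optimal ---
  step 0: ref 3 -> FAULT, frames=[3,-] (faults so far: 1)
  step 1: ref 3 -> HIT, frames=[3,-] (faults so far: 1)
  step 2: ref 2 -> FAULT, frames=[3,2] (faults so far: 2)
  step 3: ref 2 -> HIT, frames=[3,2] (faults so far: 2)
  step 4: ref 4 -> FAULT, evict 2, frames=[3,4] (faults so far: 3)
  step 5: ref 3 -> HIT, frames=[3,4] (faults so far: 3)
  step 6: ref 1 -> FAULT, evict 4, frames=[3,1] (faults so far: 4)
  step 7: ref 3 -> HIT, frames=[3,1] (faults so far: 4)
  step 8: ref 2 -> FAULT, evict 1, frames=[3,2] (faults so far: 5)
  step 9: ref 4 -> FAULT, evict 2, frames=[3,4] (faults so far: 6)
  step 10: ref 3 -> HIT, frames=[3,4] (faults so far: 6)
  step 11: ref 3 -> HIT, frames=[3,4] (faults so far: 6)
  step 12: ref 3 -> HIT, frames=[3,4] (faults so far: 6)
  step 13: ref 1 -> FAULT, evict 3, frames=[1,4] (faults so far: 7)
  Optimal total faults: 7

Answer: 9 9 7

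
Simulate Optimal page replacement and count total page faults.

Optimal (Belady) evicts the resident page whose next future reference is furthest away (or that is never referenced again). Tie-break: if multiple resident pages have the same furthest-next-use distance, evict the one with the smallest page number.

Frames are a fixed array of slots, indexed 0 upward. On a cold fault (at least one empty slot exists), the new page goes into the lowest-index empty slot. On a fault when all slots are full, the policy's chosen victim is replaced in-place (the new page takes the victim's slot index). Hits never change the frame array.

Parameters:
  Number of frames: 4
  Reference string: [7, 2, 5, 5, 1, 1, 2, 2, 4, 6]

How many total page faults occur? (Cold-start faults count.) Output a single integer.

Step 0: ref 7 → FAULT, frames=[7,-,-,-]
Step 1: ref 2 → FAULT, frames=[7,2,-,-]
Step 2: ref 5 → FAULT, frames=[7,2,5,-]
Step 3: ref 5 → HIT, frames=[7,2,5,-]
Step 4: ref 1 → FAULT, frames=[7,2,5,1]
Step 5: ref 1 → HIT, frames=[7,2,5,1]
Step 6: ref 2 → HIT, frames=[7,2,5,1]
Step 7: ref 2 → HIT, frames=[7,2,5,1]
Step 8: ref 4 → FAULT (evict 1), frames=[7,2,5,4]
Step 9: ref 6 → FAULT (evict 2), frames=[7,6,5,4]
Total faults: 6

Answer: 6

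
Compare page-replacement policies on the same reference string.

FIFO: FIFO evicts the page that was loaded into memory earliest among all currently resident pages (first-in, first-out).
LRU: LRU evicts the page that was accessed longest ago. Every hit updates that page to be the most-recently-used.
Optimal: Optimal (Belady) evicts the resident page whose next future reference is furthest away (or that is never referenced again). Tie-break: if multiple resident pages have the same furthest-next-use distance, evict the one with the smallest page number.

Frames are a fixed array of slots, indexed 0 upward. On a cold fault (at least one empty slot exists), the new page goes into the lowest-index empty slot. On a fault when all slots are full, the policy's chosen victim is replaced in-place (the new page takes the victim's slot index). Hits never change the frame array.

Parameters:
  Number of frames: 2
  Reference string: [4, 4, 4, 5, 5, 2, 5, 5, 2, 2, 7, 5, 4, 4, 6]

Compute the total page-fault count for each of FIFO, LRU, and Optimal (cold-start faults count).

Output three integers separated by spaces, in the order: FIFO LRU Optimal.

Answer: 7 7 6

Derivation:
--- FIFO ---
  step 0: ref 4 -> FAULT, frames=[4,-] (faults so far: 1)
  step 1: ref 4 -> HIT, frames=[4,-] (faults so far: 1)
  step 2: ref 4 -> HIT, frames=[4,-] (faults so far: 1)
  step 3: ref 5 -> FAULT, frames=[4,5] (faults so far: 2)
  step 4: ref 5 -> HIT, frames=[4,5] (faults so far: 2)
  step 5: ref 2 -> FAULT, evict 4, frames=[2,5] (faults so far: 3)
  step 6: ref 5 -> HIT, frames=[2,5] (faults so far: 3)
  step 7: ref 5 -> HIT, frames=[2,5] (faults so far: 3)
  step 8: ref 2 -> HIT, frames=[2,5] (faults so far: 3)
  step 9: ref 2 -> HIT, frames=[2,5] (faults so far: 3)
  step 10: ref 7 -> FAULT, evict 5, frames=[2,7] (faults so far: 4)
  step 11: ref 5 -> FAULT, evict 2, frames=[5,7] (faults so far: 5)
  step 12: ref 4 -> FAULT, evict 7, frames=[5,4] (faults so far: 6)
  step 13: ref 4 -> HIT, frames=[5,4] (faults so far: 6)
  step 14: ref 6 -> FAULT, evict 5, frames=[6,4] (faults so far: 7)
  FIFO total faults: 7
--- LRU ---
  step 0: ref 4 -> FAULT, frames=[4,-] (faults so far: 1)
  step 1: ref 4 -> HIT, frames=[4,-] (faults so far: 1)
  step 2: ref 4 -> HIT, frames=[4,-] (faults so far: 1)
  step 3: ref 5 -> FAULT, frames=[4,5] (faults so far: 2)
  step 4: ref 5 -> HIT, frames=[4,5] (faults so far: 2)
  step 5: ref 2 -> FAULT, evict 4, frames=[2,5] (faults so far: 3)
  step 6: ref 5 -> HIT, frames=[2,5] (faults so far: 3)
  step 7: ref 5 -> HIT, frames=[2,5] (faults so far: 3)
  step 8: ref 2 -> HIT, frames=[2,5] (faults so far: 3)
  step 9: ref 2 -> HIT, frames=[2,5] (faults so far: 3)
  step 10: ref 7 -> FAULT, evict 5, frames=[2,7] (faults so far: 4)
  step 11: ref 5 -> FAULT, evict 2, frames=[5,7] (faults so far: 5)
  step 12: ref 4 -> FAULT, evict 7, frames=[5,4] (faults so far: 6)
  step 13: ref 4 -> HIT, frames=[5,4] (faults so far: 6)
  step 14: ref 6 -> FAULT, evict 5, frames=[6,4] (faults so far: 7)
  LRU total faults: 7
--- Optimal ---
  step 0: ref 4 -> FAULT, frames=[4,-] (faults so far: 1)
  step 1: ref 4 -> HIT, frames=[4,-] (faults so far: 1)
  step 2: ref 4 -> HIT, frames=[4,-] (faults so far: 1)
  step 3: ref 5 -> FAULT, frames=[4,5] (faults so far: 2)
  step 4: ref 5 -> HIT, frames=[4,5] (faults so far: 2)
  step 5: ref 2 -> FAULT, evict 4, frames=[2,5] (faults so far: 3)
  step 6: ref 5 -> HIT, frames=[2,5] (faults so far: 3)
  step 7: ref 5 -> HIT, frames=[2,5] (faults so far: 3)
  step 8: ref 2 -> HIT, frames=[2,5] (faults so far: 3)
  step 9: ref 2 -> HIT, frames=[2,5] (faults so far: 3)
  step 10: ref 7 -> FAULT, evict 2, frames=[7,5] (faults so far: 4)
  step 11: ref 5 -> HIT, frames=[7,5] (faults so far: 4)
  step 12: ref 4 -> FAULT, evict 5, frames=[7,4] (faults so far: 5)
  step 13: ref 4 -> HIT, frames=[7,4] (faults so far: 5)
  step 14: ref 6 -> FAULT, evict 4, frames=[7,6] (faults so far: 6)
  Optimal total faults: 6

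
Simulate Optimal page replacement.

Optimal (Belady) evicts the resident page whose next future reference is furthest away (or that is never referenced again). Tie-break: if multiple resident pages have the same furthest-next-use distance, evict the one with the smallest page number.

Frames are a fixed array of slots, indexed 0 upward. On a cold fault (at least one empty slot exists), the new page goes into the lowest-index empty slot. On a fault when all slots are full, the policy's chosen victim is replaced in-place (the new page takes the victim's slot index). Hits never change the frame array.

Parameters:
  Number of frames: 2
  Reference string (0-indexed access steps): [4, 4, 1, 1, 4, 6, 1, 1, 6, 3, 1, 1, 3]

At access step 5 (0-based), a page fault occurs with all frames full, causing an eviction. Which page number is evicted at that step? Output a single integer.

Answer: 4

Derivation:
Step 0: ref 4 -> FAULT, frames=[4,-]
Step 1: ref 4 -> HIT, frames=[4,-]
Step 2: ref 1 -> FAULT, frames=[4,1]
Step 3: ref 1 -> HIT, frames=[4,1]
Step 4: ref 4 -> HIT, frames=[4,1]
Step 5: ref 6 -> FAULT, evict 4, frames=[6,1]
At step 5: evicted page 4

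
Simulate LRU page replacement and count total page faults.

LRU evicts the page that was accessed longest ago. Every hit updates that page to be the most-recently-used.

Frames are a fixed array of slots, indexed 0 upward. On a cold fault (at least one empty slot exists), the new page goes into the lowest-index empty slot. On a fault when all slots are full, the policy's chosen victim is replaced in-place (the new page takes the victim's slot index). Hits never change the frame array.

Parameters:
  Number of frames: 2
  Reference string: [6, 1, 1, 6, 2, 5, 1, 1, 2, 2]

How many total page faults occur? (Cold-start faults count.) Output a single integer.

Answer: 6

Derivation:
Step 0: ref 6 → FAULT, frames=[6,-]
Step 1: ref 1 → FAULT, frames=[6,1]
Step 2: ref 1 → HIT, frames=[6,1]
Step 3: ref 6 → HIT, frames=[6,1]
Step 4: ref 2 → FAULT (evict 1), frames=[6,2]
Step 5: ref 5 → FAULT (evict 6), frames=[5,2]
Step 6: ref 1 → FAULT (evict 2), frames=[5,1]
Step 7: ref 1 → HIT, frames=[5,1]
Step 8: ref 2 → FAULT (evict 5), frames=[2,1]
Step 9: ref 2 → HIT, frames=[2,1]
Total faults: 6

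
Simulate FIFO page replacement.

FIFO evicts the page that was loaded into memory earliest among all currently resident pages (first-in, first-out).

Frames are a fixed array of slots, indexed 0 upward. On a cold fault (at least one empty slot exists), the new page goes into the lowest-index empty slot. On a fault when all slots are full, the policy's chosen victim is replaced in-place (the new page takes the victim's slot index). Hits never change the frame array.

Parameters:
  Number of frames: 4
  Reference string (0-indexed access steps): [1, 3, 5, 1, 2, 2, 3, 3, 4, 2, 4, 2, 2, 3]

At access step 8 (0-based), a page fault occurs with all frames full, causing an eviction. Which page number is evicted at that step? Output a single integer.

Step 0: ref 1 -> FAULT, frames=[1,-,-,-]
Step 1: ref 3 -> FAULT, frames=[1,3,-,-]
Step 2: ref 5 -> FAULT, frames=[1,3,5,-]
Step 3: ref 1 -> HIT, frames=[1,3,5,-]
Step 4: ref 2 -> FAULT, frames=[1,3,5,2]
Step 5: ref 2 -> HIT, frames=[1,3,5,2]
Step 6: ref 3 -> HIT, frames=[1,3,5,2]
Step 7: ref 3 -> HIT, frames=[1,3,5,2]
Step 8: ref 4 -> FAULT, evict 1, frames=[4,3,5,2]
At step 8: evicted page 1

Answer: 1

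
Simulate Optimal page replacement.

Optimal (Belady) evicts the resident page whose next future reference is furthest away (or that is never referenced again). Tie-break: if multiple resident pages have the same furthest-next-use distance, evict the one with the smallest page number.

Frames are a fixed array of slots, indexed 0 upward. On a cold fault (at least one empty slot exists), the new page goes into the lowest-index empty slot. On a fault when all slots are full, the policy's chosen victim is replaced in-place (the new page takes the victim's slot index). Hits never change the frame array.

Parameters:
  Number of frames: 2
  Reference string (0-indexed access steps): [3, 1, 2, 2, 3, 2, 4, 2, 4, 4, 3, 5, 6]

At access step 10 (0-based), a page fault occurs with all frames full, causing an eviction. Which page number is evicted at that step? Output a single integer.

Answer: 2

Derivation:
Step 0: ref 3 -> FAULT, frames=[3,-]
Step 1: ref 1 -> FAULT, frames=[3,1]
Step 2: ref 2 -> FAULT, evict 1, frames=[3,2]
Step 3: ref 2 -> HIT, frames=[3,2]
Step 4: ref 3 -> HIT, frames=[3,2]
Step 5: ref 2 -> HIT, frames=[3,2]
Step 6: ref 4 -> FAULT, evict 3, frames=[4,2]
Step 7: ref 2 -> HIT, frames=[4,2]
Step 8: ref 4 -> HIT, frames=[4,2]
Step 9: ref 4 -> HIT, frames=[4,2]
Step 10: ref 3 -> FAULT, evict 2, frames=[4,3]
At step 10: evicted page 2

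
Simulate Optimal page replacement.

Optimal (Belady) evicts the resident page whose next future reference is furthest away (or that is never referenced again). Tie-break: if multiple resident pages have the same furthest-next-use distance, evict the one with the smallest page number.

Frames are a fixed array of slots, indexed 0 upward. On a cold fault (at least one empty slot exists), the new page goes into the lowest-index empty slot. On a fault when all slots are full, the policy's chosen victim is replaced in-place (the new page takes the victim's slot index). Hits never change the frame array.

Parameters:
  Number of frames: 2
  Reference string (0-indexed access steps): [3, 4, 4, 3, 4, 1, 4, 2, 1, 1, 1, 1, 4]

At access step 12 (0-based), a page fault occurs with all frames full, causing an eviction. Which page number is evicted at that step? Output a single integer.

Step 0: ref 3 -> FAULT, frames=[3,-]
Step 1: ref 4 -> FAULT, frames=[3,4]
Step 2: ref 4 -> HIT, frames=[3,4]
Step 3: ref 3 -> HIT, frames=[3,4]
Step 4: ref 4 -> HIT, frames=[3,4]
Step 5: ref 1 -> FAULT, evict 3, frames=[1,4]
Step 6: ref 4 -> HIT, frames=[1,4]
Step 7: ref 2 -> FAULT, evict 4, frames=[1,2]
Step 8: ref 1 -> HIT, frames=[1,2]
Step 9: ref 1 -> HIT, frames=[1,2]
Step 10: ref 1 -> HIT, frames=[1,2]
Step 11: ref 1 -> HIT, frames=[1,2]
Step 12: ref 4 -> FAULT, evict 1, frames=[4,2]
At step 12: evicted page 1

Answer: 1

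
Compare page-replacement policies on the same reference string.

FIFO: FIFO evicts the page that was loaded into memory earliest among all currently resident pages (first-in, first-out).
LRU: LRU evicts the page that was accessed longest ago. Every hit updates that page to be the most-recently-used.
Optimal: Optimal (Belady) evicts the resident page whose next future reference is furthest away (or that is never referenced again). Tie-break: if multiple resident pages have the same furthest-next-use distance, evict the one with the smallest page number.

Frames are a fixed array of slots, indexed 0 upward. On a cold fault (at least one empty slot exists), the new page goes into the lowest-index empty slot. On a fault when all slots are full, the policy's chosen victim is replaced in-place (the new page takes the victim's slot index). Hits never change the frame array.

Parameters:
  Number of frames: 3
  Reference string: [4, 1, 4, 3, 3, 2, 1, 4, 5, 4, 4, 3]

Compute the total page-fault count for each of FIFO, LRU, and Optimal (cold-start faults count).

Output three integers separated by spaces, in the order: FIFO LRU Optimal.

Answer: 7 8 6

Derivation:
--- FIFO ---
  step 0: ref 4 -> FAULT, frames=[4,-,-] (faults so far: 1)
  step 1: ref 1 -> FAULT, frames=[4,1,-] (faults so far: 2)
  step 2: ref 4 -> HIT, frames=[4,1,-] (faults so far: 2)
  step 3: ref 3 -> FAULT, frames=[4,1,3] (faults so far: 3)
  step 4: ref 3 -> HIT, frames=[4,1,3] (faults so far: 3)
  step 5: ref 2 -> FAULT, evict 4, frames=[2,1,3] (faults so far: 4)
  step 6: ref 1 -> HIT, frames=[2,1,3] (faults so far: 4)
  step 7: ref 4 -> FAULT, evict 1, frames=[2,4,3] (faults so far: 5)
  step 8: ref 5 -> FAULT, evict 3, frames=[2,4,5] (faults so far: 6)
  step 9: ref 4 -> HIT, frames=[2,4,5] (faults so far: 6)
  step 10: ref 4 -> HIT, frames=[2,4,5] (faults so far: 6)
  step 11: ref 3 -> FAULT, evict 2, frames=[3,4,5] (faults so far: 7)
  FIFO total faults: 7
--- LRU ---
  step 0: ref 4 -> FAULT, frames=[4,-,-] (faults so far: 1)
  step 1: ref 1 -> FAULT, frames=[4,1,-] (faults so far: 2)
  step 2: ref 4 -> HIT, frames=[4,1,-] (faults so far: 2)
  step 3: ref 3 -> FAULT, frames=[4,1,3] (faults so far: 3)
  step 4: ref 3 -> HIT, frames=[4,1,3] (faults so far: 3)
  step 5: ref 2 -> FAULT, evict 1, frames=[4,2,3] (faults so far: 4)
  step 6: ref 1 -> FAULT, evict 4, frames=[1,2,3] (faults so far: 5)
  step 7: ref 4 -> FAULT, evict 3, frames=[1,2,4] (faults so far: 6)
  step 8: ref 5 -> FAULT, evict 2, frames=[1,5,4] (faults so far: 7)
  step 9: ref 4 -> HIT, frames=[1,5,4] (faults so far: 7)
  step 10: ref 4 -> HIT, frames=[1,5,4] (faults so far: 7)
  step 11: ref 3 -> FAULT, evict 1, frames=[3,5,4] (faults so far: 8)
  LRU total faults: 8
--- Optimal ---
  step 0: ref 4 -> FAULT, frames=[4,-,-] (faults so far: 1)
  step 1: ref 1 -> FAULT, frames=[4,1,-] (faults so far: 2)
  step 2: ref 4 -> HIT, frames=[4,1,-] (faults so far: 2)
  step 3: ref 3 -> FAULT, frames=[4,1,3] (faults so far: 3)
  step 4: ref 3 -> HIT, frames=[4,1,3] (faults so far: 3)
  step 5: ref 2 -> FAULT, evict 3, frames=[4,1,2] (faults so far: 4)
  step 6: ref 1 -> HIT, frames=[4,1,2] (faults so far: 4)
  step 7: ref 4 -> HIT, frames=[4,1,2] (faults so far: 4)
  step 8: ref 5 -> FAULT, evict 1, frames=[4,5,2] (faults so far: 5)
  step 9: ref 4 -> HIT, frames=[4,5,2] (faults so far: 5)
  step 10: ref 4 -> HIT, frames=[4,5,2] (faults so far: 5)
  step 11: ref 3 -> FAULT, evict 2, frames=[4,5,3] (faults so far: 6)
  Optimal total faults: 6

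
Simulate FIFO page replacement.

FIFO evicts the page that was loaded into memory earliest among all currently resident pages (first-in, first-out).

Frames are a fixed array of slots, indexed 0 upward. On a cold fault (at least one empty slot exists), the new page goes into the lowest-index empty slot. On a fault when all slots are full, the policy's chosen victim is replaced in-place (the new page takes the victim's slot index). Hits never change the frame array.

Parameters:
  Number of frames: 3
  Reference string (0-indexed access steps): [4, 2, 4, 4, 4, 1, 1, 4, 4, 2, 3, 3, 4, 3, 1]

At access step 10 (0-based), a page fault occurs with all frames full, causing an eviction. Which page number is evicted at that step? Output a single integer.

Step 0: ref 4 -> FAULT, frames=[4,-,-]
Step 1: ref 2 -> FAULT, frames=[4,2,-]
Step 2: ref 4 -> HIT, frames=[4,2,-]
Step 3: ref 4 -> HIT, frames=[4,2,-]
Step 4: ref 4 -> HIT, frames=[4,2,-]
Step 5: ref 1 -> FAULT, frames=[4,2,1]
Step 6: ref 1 -> HIT, frames=[4,2,1]
Step 7: ref 4 -> HIT, frames=[4,2,1]
Step 8: ref 4 -> HIT, frames=[4,2,1]
Step 9: ref 2 -> HIT, frames=[4,2,1]
Step 10: ref 3 -> FAULT, evict 4, frames=[3,2,1]
At step 10: evicted page 4

Answer: 4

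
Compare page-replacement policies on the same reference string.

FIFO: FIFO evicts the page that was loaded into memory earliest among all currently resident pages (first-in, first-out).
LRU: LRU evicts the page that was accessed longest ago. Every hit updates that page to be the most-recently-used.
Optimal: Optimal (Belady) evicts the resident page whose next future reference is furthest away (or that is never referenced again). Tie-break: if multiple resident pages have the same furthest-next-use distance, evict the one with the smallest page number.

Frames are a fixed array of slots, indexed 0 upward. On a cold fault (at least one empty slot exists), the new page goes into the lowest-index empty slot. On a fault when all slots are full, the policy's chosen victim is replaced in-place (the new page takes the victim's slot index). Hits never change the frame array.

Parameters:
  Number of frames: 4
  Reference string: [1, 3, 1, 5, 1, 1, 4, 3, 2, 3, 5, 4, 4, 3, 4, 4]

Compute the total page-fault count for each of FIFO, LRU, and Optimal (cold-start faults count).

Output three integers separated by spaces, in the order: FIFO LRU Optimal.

Answer: 5 6 5

Derivation:
--- FIFO ---
  step 0: ref 1 -> FAULT, frames=[1,-,-,-] (faults so far: 1)
  step 1: ref 3 -> FAULT, frames=[1,3,-,-] (faults so far: 2)
  step 2: ref 1 -> HIT, frames=[1,3,-,-] (faults so far: 2)
  step 3: ref 5 -> FAULT, frames=[1,3,5,-] (faults so far: 3)
  step 4: ref 1 -> HIT, frames=[1,3,5,-] (faults so far: 3)
  step 5: ref 1 -> HIT, frames=[1,3,5,-] (faults so far: 3)
  step 6: ref 4 -> FAULT, frames=[1,3,5,4] (faults so far: 4)
  step 7: ref 3 -> HIT, frames=[1,3,5,4] (faults so far: 4)
  step 8: ref 2 -> FAULT, evict 1, frames=[2,3,5,4] (faults so far: 5)
  step 9: ref 3 -> HIT, frames=[2,3,5,4] (faults so far: 5)
  step 10: ref 5 -> HIT, frames=[2,3,5,4] (faults so far: 5)
  step 11: ref 4 -> HIT, frames=[2,3,5,4] (faults so far: 5)
  step 12: ref 4 -> HIT, frames=[2,3,5,4] (faults so far: 5)
  step 13: ref 3 -> HIT, frames=[2,3,5,4] (faults so far: 5)
  step 14: ref 4 -> HIT, frames=[2,3,5,4] (faults so far: 5)
  step 15: ref 4 -> HIT, frames=[2,3,5,4] (faults so far: 5)
  FIFO total faults: 5
--- LRU ---
  step 0: ref 1 -> FAULT, frames=[1,-,-,-] (faults so far: 1)
  step 1: ref 3 -> FAULT, frames=[1,3,-,-] (faults so far: 2)
  step 2: ref 1 -> HIT, frames=[1,3,-,-] (faults so far: 2)
  step 3: ref 5 -> FAULT, frames=[1,3,5,-] (faults so far: 3)
  step 4: ref 1 -> HIT, frames=[1,3,5,-] (faults so far: 3)
  step 5: ref 1 -> HIT, frames=[1,3,5,-] (faults so far: 3)
  step 6: ref 4 -> FAULT, frames=[1,3,5,4] (faults so far: 4)
  step 7: ref 3 -> HIT, frames=[1,3,5,4] (faults so far: 4)
  step 8: ref 2 -> FAULT, evict 5, frames=[1,3,2,4] (faults so far: 5)
  step 9: ref 3 -> HIT, frames=[1,3,2,4] (faults so far: 5)
  step 10: ref 5 -> FAULT, evict 1, frames=[5,3,2,4] (faults so far: 6)
  step 11: ref 4 -> HIT, frames=[5,3,2,4] (faults so far: 6)
  step 12: ref 4 -> HIT, frames=[5,3,2,4] (faults so far: 6)
  step 13: ref 3 -> HIT, frames=[5,3,2,4] (faults so far: 6)
  step 14: ref 4 -> HIT, frames=[5,3,2,4] (faults so far: 6)
  step 15: ref 4 -> HIT, frames=[5,3,2,4] (faults so far: 6)
  LRU total faults: 6
--- Optimal ---
  step 0: ref 1 -> FAULT, frames=[1,-,-,-] (faults so far: 1)
  step 1: ref 3 -> FAULT, frames=[1,3,-,-] (faults so far: 2)
  step 2: ref 1 -> HIT, frames=[1,3,-,-] (faults so far: 2)
  step 3: ref 5 -> FAULT, frames=[1,3,5,-] (faults so far: 3)
  step 4: ref 1 -> HIT, frames=[1,3,5,-] (faults so far: 3)
  step 5: ref 1 -> HIT, frames=[1,3,5,-] (faults so far: 3)
  step 6: ref 4 -> FAULT, frames=[1,3,5,4] (faults so far: 4)
  step 7: ref 3 -> HIT, frames=[1,3,5,4] (faults so far: 4)
  step 8: ref 2 -> FAULT, evict 1, frames=[2,3,5,4] (faults so far: 5)
  step 9: ref 3 -> HIT, frames=[2,3,5,4] (faults so far: 5)
  step 10: ref 5 -> HIT, frames=[2,3,5,4] (faults so far: 5)
  step 11: ref 4 -> HIT, frames=[2,3,5,4] (faults so far: 5)
  step 12: ref 4 -> HIT, frames=[2,3,5,4] (faults so far: 5)
  step 13: ref 3 -> HIT, frames=[2,3,5,4] (faults so far: 5)
  step 14: ref 4 -> HIT, frames=[2,3,5,4] (faults so far: 5)
  step 15: ref 4 -> HIT, frames=[2,3,5,4] (faults so far: 5)
  Optimal total faults: 5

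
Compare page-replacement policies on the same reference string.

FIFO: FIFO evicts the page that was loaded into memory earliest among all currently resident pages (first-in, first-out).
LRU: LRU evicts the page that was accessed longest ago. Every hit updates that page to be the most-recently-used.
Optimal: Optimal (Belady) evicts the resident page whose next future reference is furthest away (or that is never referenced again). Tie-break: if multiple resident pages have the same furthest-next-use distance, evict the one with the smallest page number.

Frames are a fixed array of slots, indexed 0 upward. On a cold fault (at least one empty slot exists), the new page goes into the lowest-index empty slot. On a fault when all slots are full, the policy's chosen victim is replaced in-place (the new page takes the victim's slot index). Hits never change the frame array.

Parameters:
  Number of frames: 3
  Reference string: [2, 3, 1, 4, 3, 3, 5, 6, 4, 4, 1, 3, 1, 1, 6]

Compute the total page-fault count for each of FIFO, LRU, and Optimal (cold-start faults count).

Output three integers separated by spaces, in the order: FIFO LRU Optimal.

--- FIFO ---
  step 0: ref 2 -> FAULT, frames=[2,-,-] (faults so far: 1)
  step 1: ref 3 -> FAULT, frames=[2,3,-] (faults so far: 2)
  step 2: ref 1 -> FAULT, frames=[2,3,1] (faults so far: 3)
  step 3: ref 4 -> FAULT, evict 2, frames=[4,3,1] (faults so far: 4)
  step 4: ref 3 -> HIT, frames=[4,3,1] (faults so far: 4)
  step 5: ref 3 -> HIT, frames=[4,3,1] (faults so far: 4)
  step 6: ref 5 -> FAULT, evict 3, frames=[4,5,1] (faults so far: 5)
  step 7: ref 6 -> FAULT, evict 1, frames=[4,5,6] (faults so far: 6)
  step 8: ref 4 -> HIT, frames=[4,5,6] (faults so far: 6)
  step 9: ref 4 -> HIT, frames=[4,5,6] (faults so far: 6)
  step 10: ref 1 -> FAULT, evict 4, frames=[1,5,6] (faults so far: 7)
  step 11: ref 3 -> FAULT, evict 5, frames=[1,3,6] (faults so far: 8)
  step 12: ref 1 -> HIT, frames=[1,3,6] (faults so far: 8)
  step 13: ref 1 -> HIT, frames=[1,3,6] (faults so far: 8)
  step 14: ref 6 -> HIT, frames=[1,3,6] (faults so far: 8)
  FIFO total faults: 8
--- LRU ---
  step 0: ref 2 -> FAULT, frames=[2,-,-] (faults so far: 1)
  step 1: ref 3 -> FAULT, frames=[2,3,-] (faults so far: 2)
  step 2: ref 1 -> FAULT, frames=[2,3,1] (faults so far: 3)
  step 3: ref 4 -> FAULT, evict 2, frames=[4,3,1] (faults so far: 4)
  step 4: ref 3 -> HIT, frames=[4,3,1] (faults so far: 4)
  step 5: ref 3 -> HIT, frames=[4,3,1] (faults so far: 4)
  step 6: ref 5 -> FAULT, evict 1, frames=[4,3,5] (faults so far: 5)
  step 7: ref 6 -> FAULT, evict 4, frames=[6,3,5] (faults so far: 6)
  step 8: ref 4 -> FAULT, evict 3, frames=[6,4,5] (faults so far: 7)
  step 9: ref 4 -> HIT, frames=[6,4,5] (faults so far: 7)
  step 10: ref 1 -> FAULT, evict 5, frames=[6,4,1] (faults so far: 8)
  step 11: ref 3 -> FAULT, evict 6, frames=[3,4,1] (faults so far: 9)
  step 12: ref 1 -> HIT, frames=[3,4,1] (faults so far: 9)
  step 13: ref 1 -> HIT, frames=[3,4,1] (faults so far: 9)
  step 14: ref 6 -> FAULT, evict 4, frames=[3,6,1] (faults so far: 10)
  LRU total faults: 10
--- Optimal ---
  step 0: ref 2 -> FAULT, frames=[2,-,-] (faults so far: 1)
  step 1: ref 3 -> FAULT, frames=[2,3,-] (faults so far: 2)
  step 2: ref 1 -> FAULT, frames=[2,3,1] (faults so far: 3)
  step 3: ref 4 -> FAULT, evict 2, frames=[4,3,1] (faults so far: 4)
  step 4: ref 3 -> HIT, frames=[4,3,1] (faults so far: 4)
  step 5: ref 3 -> HIT, frames=[4,3,1] (faults so far: 4)
  step 6: ref 5 -> FAULT, evict 3, frames=[4,5,1] (faults so far: 5)
  step 7: ref 6 -> FAULT, evict 5, frames=[4,6,1] (faults so far: 6)
  step 8: ref 4 -> HIT, frames=[4,6,1] (faults so far: 6)
  step 9: ref 4 -> HIT, frames=[4,6,1] (faults so far: 6)
  step 10: ref 1 -> HIT, frames=[4,6,1] (faults so far: 6)
  step 11: ref 3 -> FAULT, evict 4, frames=[3,6,1] (faults so far: 7)
  step 12: ref 1 -> HIT, frames=[3,6,1] (faults so far: 7)
  step 13: ref 1 -> HIT, frames=[3,6,1] (faults so far: 7)
  step 14: ref 6 -> HIT, frames=[3,6,1] (faults so far: 7)
  Optimal total faults: 7

Answer: 8 10 7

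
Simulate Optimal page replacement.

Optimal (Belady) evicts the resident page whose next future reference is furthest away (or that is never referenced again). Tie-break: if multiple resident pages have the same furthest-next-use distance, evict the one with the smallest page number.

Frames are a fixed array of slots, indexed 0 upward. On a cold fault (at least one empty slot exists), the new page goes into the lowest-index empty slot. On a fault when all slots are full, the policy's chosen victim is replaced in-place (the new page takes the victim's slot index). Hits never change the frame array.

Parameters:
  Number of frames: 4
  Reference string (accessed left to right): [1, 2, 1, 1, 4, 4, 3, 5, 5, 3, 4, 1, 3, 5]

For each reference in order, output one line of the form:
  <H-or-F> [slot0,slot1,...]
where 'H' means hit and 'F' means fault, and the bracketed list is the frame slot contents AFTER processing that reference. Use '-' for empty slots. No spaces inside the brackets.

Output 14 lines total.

F [1,-,-,-]
F [1,2,-,-]
H [1,2,-,-]
H [1,2,-,-]
F [1,2,4,-]
H [1,2,4,-]
F [1,2,4,3]
F [1,5,4,3]
H [1,5,4,3]
H [1,5,4,3]
H [1,5,4,3]
H [1,5,4,3]
H [1,5,4,3]
H [1,5,4,3]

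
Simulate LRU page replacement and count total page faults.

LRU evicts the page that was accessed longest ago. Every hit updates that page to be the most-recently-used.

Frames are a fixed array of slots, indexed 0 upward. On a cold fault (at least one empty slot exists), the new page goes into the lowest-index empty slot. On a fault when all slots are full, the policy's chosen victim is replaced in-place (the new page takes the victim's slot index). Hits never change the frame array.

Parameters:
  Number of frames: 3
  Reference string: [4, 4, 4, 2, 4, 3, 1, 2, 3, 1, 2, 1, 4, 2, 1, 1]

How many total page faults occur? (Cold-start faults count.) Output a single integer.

Step 0: ref 4 → FAULT, frames=[4,-,-]
Step 1: ref 4 → HIT, frames=[4,-,-]
Step 2: ref 4 → HIT, frames=[4,-,-]
Step 3: ref 2 → FAULT, frames=[4,2,-]
Step 4: ref 4 → HIT, frames=[4,2,-]
Step 5: ref 3 → FAULT, frames=[4,2,3]
Step 6: ref 1 → FAULT (evict 2), frames=[4,1,3]
Step 7: ref 2 → FAULT (evict 4), frames=[2,1,3]
Step 8: ref 3 → HIT, frames=[2,1,3]
Step 9: ref 1 → HIT, frames=[2,1,3]
Step 10: ref 2 → HIT, frames=[2,1,3]
Step 11: ref 1 → HIT, frames=[2,1,3]
Step 12: ref 4 → FAULT (evict 3), frames=[2,1,4]
Step 13: ref 2 → HIT, frames=[2,1,4]
Step 14: ref 1 → HIT, frames=[2,1,4]
Step 15: ref 1 → HIT, frames=[2,1,4]
Total faults: 6

Answer: 6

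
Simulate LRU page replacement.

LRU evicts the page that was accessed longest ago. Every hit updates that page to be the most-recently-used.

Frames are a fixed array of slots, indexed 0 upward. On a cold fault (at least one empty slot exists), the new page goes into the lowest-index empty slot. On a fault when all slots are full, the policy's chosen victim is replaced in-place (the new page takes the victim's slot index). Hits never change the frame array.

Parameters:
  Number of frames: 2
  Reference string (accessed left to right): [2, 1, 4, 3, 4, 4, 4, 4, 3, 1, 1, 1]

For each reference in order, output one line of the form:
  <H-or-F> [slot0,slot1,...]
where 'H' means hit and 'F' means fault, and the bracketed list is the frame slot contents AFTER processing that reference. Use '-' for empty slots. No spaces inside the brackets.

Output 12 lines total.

F [2,-]
F [2,1]
F [4,1]
F [4,3]
H [4,3]
H [4,3]
H [4,3]
H [4,3]
H [4,3]
F [1,3]
H [1,3]
H [1,3]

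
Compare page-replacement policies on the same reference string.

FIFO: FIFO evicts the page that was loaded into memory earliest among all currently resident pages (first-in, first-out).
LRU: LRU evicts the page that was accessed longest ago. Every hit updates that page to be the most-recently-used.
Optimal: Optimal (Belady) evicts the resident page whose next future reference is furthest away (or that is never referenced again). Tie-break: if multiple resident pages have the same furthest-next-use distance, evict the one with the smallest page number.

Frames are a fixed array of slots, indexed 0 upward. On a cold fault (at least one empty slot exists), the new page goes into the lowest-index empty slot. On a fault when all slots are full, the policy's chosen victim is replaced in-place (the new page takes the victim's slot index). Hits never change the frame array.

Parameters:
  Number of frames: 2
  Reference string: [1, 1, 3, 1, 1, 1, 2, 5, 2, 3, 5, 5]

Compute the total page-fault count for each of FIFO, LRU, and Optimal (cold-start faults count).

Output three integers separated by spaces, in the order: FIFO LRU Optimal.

Answer: 5 6 5

Derivation:
--- FIFO ---
  step 0: ref 1 -> FAULT, frames=[1,-] (faults so far: 1)
  step 1: ref 1 -> HIT, frames=[1,-] (faults so far: 1)
  step 2: ref 3 -> FAULT, frames=[1,3] (faults so far: 2)
  step 3: ref 1 -> HIT, frames=[1,3] (faults so far: 2)
  step 4: ref 1 -> HIT, frames=[1,3] (faults so far: 2)
  step 5: ref 1 -> HIT, frames=[1,3] (faults so far: 2)
  step 6: ref 2 -> FAULT, evict 1, frames=[2,3] (faults so far: 3)
  step 7: ref 5 -> FAULT, evict 3, frames=[2,5] (faults so far: 4)
  step 8: ref 2 -> HIT, frames=[2,5] (faults so far: 4)
  step 9: ref 3 -> FAULT, evict 2, frames=[3,5] (faults so far: 5)
  step 10: ref 5 -> HIT, frames=[3,5] (faults so far: 5)
  step 11: ref 5 -> HIT, frames=[3,5] (faults so far: 5)
  FIFO total faults: 5
--- LRU ---
  step 0: ref 1 -> FAULT, frames=[1,-] (faults so far: 1)
  step 1: ref 1 -> HIT, frames=[1,-] (faults so far: 1)
  step 2: ref 3 -> FAULT, frames=[1,3] (faults so far: 2)
  step 3: ref 1 -> HIT, frames=[1,3] (faults so far: 2)
  step 4: ref 1 -> HIT, frames=[1,3] (faults so far: 2)
  step 5: ref 1 -> HIT, frames=[1,3] (faults so far: 2)
  step 6: ref 2 -> FAULT, evict 3, frames=[1,2] (faults so far: 3)
  step 7: ref 5 -> FAULT, evict 1, frames=[5,2] (faults so far: 4)
  step 8: ref 2 -> HIT, frames=[5,2] (faults so far: 4)
  step 9: ref 3 -> FAULT, evict 5, frames=[3,2] (faults so far: 5)
  step 10: ref 5 -> FAULT, evict 2, frames=[3,5] (faults so far: 6)
  step 11: ref 5 -> HIT, frames=[3,5] (faults so far: 6)
  LRU total faults: 6
--- Optimal ---
  step 0: ref 1 -> FAULT, frames=[1,-] (faults so far: 1)
  step 1: ref 1 -> HIT, frames=[1,-] (faults so far: 1)
  step 2: ref 3 -> FAULT, frames=[1,3] (faults so far: 2)
  step 3: ref 1 -> HIT, frames=[1,3] (faults so far: 2)
  step 4: ref 1 -> HIT, frames=[1,3] (faults so far: 2)
  step 5: ref 1 -> HIT, frames=[1,3] (faults so far: 2)
  step 6: ref 2 -> FAULT, evict 1, frames=[2,3] (faults so far: 3)
  step 7: ref 5 -> FAULT, evict 3, frames=[2,5] (faults so far: 4)
  step 8: ref 2 -> HIT, frames=[2,5] (faults so far: 4)
  step 9: ref 3 -> FAULT, evict 2, frames=[3,5] (faults so far: 5)
  step 10: ref 5 -> HIT, frames=[3,5] (faults so far: 5)
  step 11: ref 5 -> HIT, frames=[3,5] (faults so far: 5)
  Optimal total faults: 5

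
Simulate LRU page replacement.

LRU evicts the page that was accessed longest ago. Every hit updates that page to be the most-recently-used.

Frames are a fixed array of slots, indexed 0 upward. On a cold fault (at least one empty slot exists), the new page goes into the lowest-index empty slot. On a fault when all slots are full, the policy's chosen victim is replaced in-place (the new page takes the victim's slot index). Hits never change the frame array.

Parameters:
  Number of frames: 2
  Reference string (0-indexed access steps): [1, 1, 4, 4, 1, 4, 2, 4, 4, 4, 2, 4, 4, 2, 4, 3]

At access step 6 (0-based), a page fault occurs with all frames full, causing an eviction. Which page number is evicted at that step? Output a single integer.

Answer: 1

Derivation:
Step 0: ref 1 -> FAULT, frames=[1,-]
Step 1: ref 1 -> HIT, frames=[1,-]
Step 2: ref 4 -> FAULT, frames=[1,4]
Step 3: ref 4 -> HIT, frames=[1,4]
Step 4: ref 1 -> HIT, frames=[1,4]
Step 5: ref 4 -> HIT, frames=[1,4]
Step 6: ref 2 -> FAULT, evict 1, frames=[2,4]
At step 6: evicted page 1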